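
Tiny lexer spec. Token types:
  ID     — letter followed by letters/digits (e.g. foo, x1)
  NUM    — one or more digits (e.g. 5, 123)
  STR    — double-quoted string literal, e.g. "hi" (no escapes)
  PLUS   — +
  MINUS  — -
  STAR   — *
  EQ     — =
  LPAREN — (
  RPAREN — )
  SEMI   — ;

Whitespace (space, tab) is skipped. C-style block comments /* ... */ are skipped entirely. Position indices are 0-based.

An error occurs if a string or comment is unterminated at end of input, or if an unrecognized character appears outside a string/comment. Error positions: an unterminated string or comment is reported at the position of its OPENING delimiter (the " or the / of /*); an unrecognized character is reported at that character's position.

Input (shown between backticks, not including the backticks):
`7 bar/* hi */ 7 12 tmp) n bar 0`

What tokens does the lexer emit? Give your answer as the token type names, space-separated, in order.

Answer: NUM ID NUM NUM ID RPAREN ID ID NUM

Derivation:
pos=0: emit NUM '7' (now at pos=1)
pos=2: emit ID 'bar' (now at pos=5)
pos=5: enter COMMENT mode (saw '/*')
exit COMMENT mode (now at pos=13)
pos=14: emit NUM '7' (now at pos=15)
pos=16: emit NUM '12' (now at pos=18)
pos=19: emit ID 'tmp' (now at pos=22)
pos=22: emit RPAREN ')'
pos=24: emit ID 'n' (now at pos=25)
pos=26: emit ID 'bar' (now at pos=29)
pos=30: emit NUM '0' (now at pos=31)
DONE. 9 tokens: [NUM, ID, NUM, NUM, ID, RPAREN, ID, ID, NUM]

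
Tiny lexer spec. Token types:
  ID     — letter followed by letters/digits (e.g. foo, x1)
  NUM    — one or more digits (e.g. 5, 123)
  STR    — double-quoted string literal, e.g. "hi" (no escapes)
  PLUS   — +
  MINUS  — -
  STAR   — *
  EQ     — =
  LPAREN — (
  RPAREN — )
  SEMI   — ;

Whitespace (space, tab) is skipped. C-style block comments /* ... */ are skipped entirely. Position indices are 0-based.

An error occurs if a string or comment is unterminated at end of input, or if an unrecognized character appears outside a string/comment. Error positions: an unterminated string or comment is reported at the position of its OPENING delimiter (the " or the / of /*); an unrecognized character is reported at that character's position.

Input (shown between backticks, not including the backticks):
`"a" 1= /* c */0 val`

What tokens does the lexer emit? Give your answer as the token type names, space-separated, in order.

pos=0: enter STRING mode
pos=0: emit STR "a" (now at pos=3)
pos=4: emit NUM '1' (now at pos=5)
pos=5: emit EQ '='
pos=7: enter COMMENT mode (saw '/*')
exit COMMENT mode (now at pos=14)
pos=14: emit NUM '0' (now at pos=15)
pos=16: emit ID 'val' (now at pos=19)
DONE. 5 tokens: [STR, NUM, EQ, NUM, ID]

Answer: STR NUM EQ NUM ID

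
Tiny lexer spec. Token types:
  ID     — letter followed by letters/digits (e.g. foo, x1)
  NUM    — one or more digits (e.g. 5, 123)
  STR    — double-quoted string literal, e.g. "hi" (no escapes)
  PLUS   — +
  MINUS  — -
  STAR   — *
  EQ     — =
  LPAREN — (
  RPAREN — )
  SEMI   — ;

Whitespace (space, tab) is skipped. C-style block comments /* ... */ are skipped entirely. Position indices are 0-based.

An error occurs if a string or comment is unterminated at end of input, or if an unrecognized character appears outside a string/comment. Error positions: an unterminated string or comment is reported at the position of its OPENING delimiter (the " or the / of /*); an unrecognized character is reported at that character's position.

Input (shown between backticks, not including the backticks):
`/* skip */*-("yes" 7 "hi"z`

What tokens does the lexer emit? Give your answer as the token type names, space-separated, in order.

Answer: STAR MINUS LPAREN STR NUM STR ID

Derivation:
pos=0: enter COMMENT mode (saw '/*')
exit COMMENT mode (now at pos=10)
pos=10: emit STAR '*'
pos=11: emit MINUS '-'
pos=12: emit LPAREN '('
pos=13: enter STRING mode
pos=13: emit STR "yes" (now at pos=18)
pos=19: emit NUM '7' (now at pos=20)
pos=21: enter STRING mode
pos=21: emit STR "hi" (now at pos=25)
pos=25: emit ID 'z' (now at pos=26)
DONE. 7 tokens: [STAR, MINUS, LPAREN, STR, NUM, STR, ID]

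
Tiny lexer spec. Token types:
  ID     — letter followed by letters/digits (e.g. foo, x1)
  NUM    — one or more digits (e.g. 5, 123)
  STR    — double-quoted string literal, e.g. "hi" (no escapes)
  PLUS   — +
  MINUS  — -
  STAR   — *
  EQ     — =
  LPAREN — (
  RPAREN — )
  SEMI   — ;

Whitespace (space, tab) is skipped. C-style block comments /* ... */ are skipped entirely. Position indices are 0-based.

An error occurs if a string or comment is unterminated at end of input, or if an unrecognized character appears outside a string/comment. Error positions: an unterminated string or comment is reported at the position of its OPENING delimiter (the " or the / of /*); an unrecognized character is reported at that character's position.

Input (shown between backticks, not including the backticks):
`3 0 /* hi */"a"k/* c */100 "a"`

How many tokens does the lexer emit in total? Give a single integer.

pos=0: emit NUM '3' (now at pos=1)
pos=2: emit NUM '0' (now at pos=3)
pos=4: enter COMMENT mode (saw '/*')
exit COMMENT mode (now at pos=12)
pos=12: enter STRING mode
pos=12: emit STR "a" (now at pos=15)
pos=15: emit ID 'k' (now at pos=16)
pos=16: enter COMMENT mode (saw '/*')
exit COMMENT mode (now at pos=23)
pos=23: emit NUM '100' (now at pos=26)
pos=27: enter STRING mode
pos=27: emit STR "a" (now at pos=30)
DONE. 6 tokens: [NUM, NUM, STR, ID, NUM, STR]

Answer: 6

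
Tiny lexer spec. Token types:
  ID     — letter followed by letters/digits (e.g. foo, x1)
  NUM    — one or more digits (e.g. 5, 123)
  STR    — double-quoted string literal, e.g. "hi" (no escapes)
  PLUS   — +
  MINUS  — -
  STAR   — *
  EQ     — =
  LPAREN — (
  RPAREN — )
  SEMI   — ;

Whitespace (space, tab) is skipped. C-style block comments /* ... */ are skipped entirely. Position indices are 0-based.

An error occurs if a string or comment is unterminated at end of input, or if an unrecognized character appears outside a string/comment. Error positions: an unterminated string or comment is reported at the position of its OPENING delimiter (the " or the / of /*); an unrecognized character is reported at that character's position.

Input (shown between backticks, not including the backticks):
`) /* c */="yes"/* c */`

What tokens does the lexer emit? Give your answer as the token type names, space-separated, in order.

Answer: RPAREN EQ STR

Derivation:
pos=0: emit RPAREN ')'
pos=2: enter COMMENT mode (saw '/*')
exit COMMENT mode (now at pos=9)
pos=9: emit EQ '='
pos=10: enter STRING mode
pos=10: emit STR "yes" (now at pos=15)
pos=15: enter COMMENT mode (saw '/*')
exit COMMENT mode (now at pos=22)
DONE. 3 tokens: [RPAREN, EQ, STR]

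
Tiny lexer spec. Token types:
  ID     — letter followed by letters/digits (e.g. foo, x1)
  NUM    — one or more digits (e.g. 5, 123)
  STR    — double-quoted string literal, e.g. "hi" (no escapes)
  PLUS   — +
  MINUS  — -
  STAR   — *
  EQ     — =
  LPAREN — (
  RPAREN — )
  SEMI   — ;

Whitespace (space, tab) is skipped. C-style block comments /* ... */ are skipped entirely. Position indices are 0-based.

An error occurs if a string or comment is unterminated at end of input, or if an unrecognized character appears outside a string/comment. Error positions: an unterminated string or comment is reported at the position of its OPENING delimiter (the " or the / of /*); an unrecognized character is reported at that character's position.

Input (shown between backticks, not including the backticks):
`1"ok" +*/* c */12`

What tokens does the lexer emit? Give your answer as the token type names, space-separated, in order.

Answer: NUM STR PLUS STAR NUM

Derivation:
pos=0: emit NUM '1' (now at pos=1)
pos=1: enter STRING mode
pos=1: emit STR "ok" (now at pos=5)
pos=6: emit PLUS '+'
pos=7: emit STAR '*'
pos=8: enter COMMENT mode (saw '/*')
exit COMMENT mode (now at pos=15)
pos=15: emit NUM '12' (now at pos=17)
DONE. 5 tokens: [NUM, STR, PLUS, STAR, NUM]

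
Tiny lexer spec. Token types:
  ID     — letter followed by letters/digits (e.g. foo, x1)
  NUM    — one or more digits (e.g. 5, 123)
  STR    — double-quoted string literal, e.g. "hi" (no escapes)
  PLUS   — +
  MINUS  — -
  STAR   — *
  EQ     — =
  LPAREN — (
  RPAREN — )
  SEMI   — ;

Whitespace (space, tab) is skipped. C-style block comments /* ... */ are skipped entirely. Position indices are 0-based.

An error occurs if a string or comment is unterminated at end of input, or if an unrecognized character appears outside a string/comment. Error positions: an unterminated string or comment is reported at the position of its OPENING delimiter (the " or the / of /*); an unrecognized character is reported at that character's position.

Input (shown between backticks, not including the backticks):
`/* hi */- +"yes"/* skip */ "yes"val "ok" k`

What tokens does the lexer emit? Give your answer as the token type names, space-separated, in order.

Answer: MINUS PLUS STR STR ID STR ID

Derivation:
pos=0: enter COMMENT mode (saw '/*')
exit COMMENT mode (now at pos=8)
pos=8: emit MINUS '-'
pos=10: emit PLUS '+'
pos=11: enter STRING mode
pos=11: emit STR "yes" (now at pos=16)
pos=16: enter COMMENT mode (saw '/*')
exit COMMENT mode (now at pos=26)
pos=27: enter STRING mode
pos=27: emit STR "yes" (now at pos=32)
pos=32: emit ID 'val' (now at pos=35)
pos=36: enter STRING mode
pos=36: emit STR "ok" (now at pos=40)
pos=41: emit ID 'k' (now at pos=42)
DONE. 7 tokens: [MINUS, PLUS, STR, STR, ID, STR, ID]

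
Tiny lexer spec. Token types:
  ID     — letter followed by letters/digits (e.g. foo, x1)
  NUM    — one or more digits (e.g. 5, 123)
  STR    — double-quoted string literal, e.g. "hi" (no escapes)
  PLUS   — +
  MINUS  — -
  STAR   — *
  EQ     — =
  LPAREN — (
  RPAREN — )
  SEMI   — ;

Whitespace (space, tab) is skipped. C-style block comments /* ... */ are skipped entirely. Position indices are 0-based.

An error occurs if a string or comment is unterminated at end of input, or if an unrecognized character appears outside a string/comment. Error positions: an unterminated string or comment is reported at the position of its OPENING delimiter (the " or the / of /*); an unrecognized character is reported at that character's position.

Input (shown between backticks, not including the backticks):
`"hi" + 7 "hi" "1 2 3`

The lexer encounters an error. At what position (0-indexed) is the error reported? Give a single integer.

Answer: 14

Derivation:
pos=0: enter STRING mode
pos=0: emit STR "hi" (now at pos=4)
pos=5: emit PLUS '+'
pos=7: emit NUM '7' (now at pos=8)
pos=9: enter STRING mode
pos=9: emit STR "hi" (now at pos=13)
pos=14: enter STRING mode
pos=14: ERROR — unterminated string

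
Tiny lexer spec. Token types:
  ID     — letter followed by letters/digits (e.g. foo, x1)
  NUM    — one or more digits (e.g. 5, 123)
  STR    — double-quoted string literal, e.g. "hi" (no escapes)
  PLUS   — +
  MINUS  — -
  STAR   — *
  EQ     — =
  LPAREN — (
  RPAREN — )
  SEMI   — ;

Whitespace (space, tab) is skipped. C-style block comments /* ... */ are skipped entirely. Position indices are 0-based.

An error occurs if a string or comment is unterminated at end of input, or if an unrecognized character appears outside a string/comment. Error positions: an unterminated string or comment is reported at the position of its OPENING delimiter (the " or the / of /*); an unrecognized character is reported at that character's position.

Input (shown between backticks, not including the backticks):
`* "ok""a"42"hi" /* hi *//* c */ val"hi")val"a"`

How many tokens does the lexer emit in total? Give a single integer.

Answer: 10

Derivation:
pos=0: emit STAR '*'
pos=2: enter STRING mode
pos=2: emit STR "ok" (now at pos=6)
pos=6: enter STRING mode
pos=6: emit STR "a" (now at pos=9)
pos=9: emit NUM '42' (now at pos=11)
pos=11: enter STRING mode
pos=11: emit STR "hi" (now at pos=15)
pos=16: enter COMMENT mode (saw '/*')
exit COMMENT mode (now at pos=24)
pos=24: enter COMMENT mode (saw '/*')
exit COMMENT mode (now at pos=31)
pos=32: emit ID 'val' (now at pos=35)
pos=35: enter STRING mode
pos=35: emit STR "hi" (now at pos=39)
pos=39: emit RPAREN ')'
pos=40: emit ID 'val' (now at pos=43)
pos=43: enter STRING mode
pos=43: emit STR "a" (now at pos=46)
DONE. 10 tokens: [STAR, STR, STR, NUM, STR, ID, STR, RPAREN, ID, STR]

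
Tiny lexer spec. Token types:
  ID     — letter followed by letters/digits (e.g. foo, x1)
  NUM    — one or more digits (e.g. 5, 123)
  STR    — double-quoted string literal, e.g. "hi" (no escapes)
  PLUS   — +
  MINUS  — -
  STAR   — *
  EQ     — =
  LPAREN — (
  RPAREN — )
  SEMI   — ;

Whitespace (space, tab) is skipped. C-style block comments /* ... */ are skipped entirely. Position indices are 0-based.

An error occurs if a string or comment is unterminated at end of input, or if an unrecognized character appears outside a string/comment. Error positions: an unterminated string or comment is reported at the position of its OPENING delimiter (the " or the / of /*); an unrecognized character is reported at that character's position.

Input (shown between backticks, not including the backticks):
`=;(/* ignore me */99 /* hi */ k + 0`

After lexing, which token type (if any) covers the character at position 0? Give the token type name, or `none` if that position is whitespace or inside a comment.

Answer: EQ

Derivation:
pos=0: emit EQ '='
pos=1: emit SEMI ';'
pos=2: emit LPAREN '('
pos=3: enter COMMENT mode (saw '/*')
exit COMMENT mode (now at pos=18)
pos=18: emit NUM '99' (now at pos=20)
pos=21: enter COMMENT mode (saw '/*')
exit COMMENT mode (now at pos=29)
pos=30: emit ID 'k' (now at pos=31)
pos=32: emit PLUS '+'
pos=34: emit NUM '0' (now at pos=35)
DONE. 7 tokens: [EQ, SEMI, LPAREN, NUM, ID, PLUS, NUM]
Position 0: char is '=' -> EQ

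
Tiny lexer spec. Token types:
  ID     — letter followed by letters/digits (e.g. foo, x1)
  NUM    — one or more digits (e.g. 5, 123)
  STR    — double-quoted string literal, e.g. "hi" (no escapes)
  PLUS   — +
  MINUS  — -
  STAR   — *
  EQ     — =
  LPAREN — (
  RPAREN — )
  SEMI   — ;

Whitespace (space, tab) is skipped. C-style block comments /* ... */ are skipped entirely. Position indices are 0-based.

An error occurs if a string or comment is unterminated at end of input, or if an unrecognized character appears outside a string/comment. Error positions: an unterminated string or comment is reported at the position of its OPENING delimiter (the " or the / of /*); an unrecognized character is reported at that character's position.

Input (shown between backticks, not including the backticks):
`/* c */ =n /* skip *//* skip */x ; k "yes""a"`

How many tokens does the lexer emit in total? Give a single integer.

Answer: 7

Derivation:
pos=0: enter COMMENT mode (saw '/*')
exit COMMENT mode (now at pos=7)
pos=8: emit EQ '='
pos=9: emit ID 'n' (now at pos=10)
pos=11: enter COMMENT mode (saw '/*')
exit COMMENT mode (now at pos=21)
pos=21: enter COMMENT mode (saw '/*')
exit COMMENT mode (now at pos=31)
pos=31: emit ID 'x' (now at pos=32)
pos=33: emit SEMI ';'
pos=35: emit ID 'k' (now at pos=36)
pos=37: enter STRING mode
pos=37: emit STR "yes" (now at pos=42)
pos=42: enter STRING mode
pos=42: emit STR "a" (now at pos=45)
DONE. 7 tokens: [EQ, ID, ID, SEMI, ID, STR, STR]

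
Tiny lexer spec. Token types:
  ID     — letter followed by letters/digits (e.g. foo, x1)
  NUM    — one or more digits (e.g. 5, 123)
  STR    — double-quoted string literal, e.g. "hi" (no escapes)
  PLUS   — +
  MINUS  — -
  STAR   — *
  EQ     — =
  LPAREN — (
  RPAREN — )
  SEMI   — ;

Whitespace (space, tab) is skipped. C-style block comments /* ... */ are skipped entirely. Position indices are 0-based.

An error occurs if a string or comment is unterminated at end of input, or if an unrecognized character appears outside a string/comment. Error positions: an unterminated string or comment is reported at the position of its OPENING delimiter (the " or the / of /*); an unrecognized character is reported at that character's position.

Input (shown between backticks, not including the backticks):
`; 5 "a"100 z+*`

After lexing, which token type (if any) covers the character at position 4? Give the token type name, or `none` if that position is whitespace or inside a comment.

pos=0: emit SEMI ';'
pos=2: emit NUM '5' (now at pos=3)
pos=4: enter STRING mode
pos=4: emit STR "a" (now at pos=7)
pos=7: emit NUM '100' (now at pos=10)
pos=11: emit ID 'z' (now at pos=12)
pos=12: emit PLUS '+'
pos=13: emit STAR '*'
DONE. 7 tokens: [SEMI, NUM, STR, NUM, ID, PLUS, STAR]
Position 4: char is '"' -> STR

Answer: STR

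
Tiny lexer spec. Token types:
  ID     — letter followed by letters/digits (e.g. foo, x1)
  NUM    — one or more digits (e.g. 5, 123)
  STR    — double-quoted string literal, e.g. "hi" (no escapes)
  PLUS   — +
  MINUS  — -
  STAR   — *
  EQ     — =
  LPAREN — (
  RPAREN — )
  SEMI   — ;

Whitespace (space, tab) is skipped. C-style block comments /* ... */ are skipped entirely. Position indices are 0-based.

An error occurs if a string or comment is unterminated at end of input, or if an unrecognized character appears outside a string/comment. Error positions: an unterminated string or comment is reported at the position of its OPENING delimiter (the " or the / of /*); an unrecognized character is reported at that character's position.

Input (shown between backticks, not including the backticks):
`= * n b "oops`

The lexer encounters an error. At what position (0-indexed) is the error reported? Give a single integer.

Answer: 8

Derivation:
pos=0: emit EQ '='
pos=2: emit STAR '*'
pos=4: emit ID 'n' (now at pos=5)
pos=6: emit ID 'b' (now at pos=7)
pos=8: enter STRING mode
pos=8: ERROR — unterminated string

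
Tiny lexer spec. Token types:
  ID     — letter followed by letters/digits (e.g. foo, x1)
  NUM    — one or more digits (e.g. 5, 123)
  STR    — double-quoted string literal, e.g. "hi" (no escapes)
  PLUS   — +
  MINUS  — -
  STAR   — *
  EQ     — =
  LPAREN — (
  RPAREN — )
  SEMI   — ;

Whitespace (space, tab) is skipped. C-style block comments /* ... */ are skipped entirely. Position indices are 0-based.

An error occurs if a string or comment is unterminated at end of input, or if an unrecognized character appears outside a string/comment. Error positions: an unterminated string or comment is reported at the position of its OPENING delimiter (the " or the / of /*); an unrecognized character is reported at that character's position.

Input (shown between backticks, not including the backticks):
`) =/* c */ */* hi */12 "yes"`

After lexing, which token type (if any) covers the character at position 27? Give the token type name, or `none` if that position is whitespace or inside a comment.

Answer: STR

Derivation:
pos=0: emit RPAREN ')'
pos=2: emit EQ '='
pos=3: enter COMMENT mode (saw '/*')
exit COMMENT mode (now at pos=10)
pos=11: emit STAR '*'
pos=12: enter COMMENT mode (saw '/*')
exit COMMENT mode (now at pos=20)
pos=20: emit NUM '12' (now at pos=22)
pos=23: enter STRING mode
pos=23: emit STR "yes" (now at pos=28)
DONE. 5 tokens: [RPAREN, EQ, STAR, NUM, STR]
Position 27: char is '"' -> STR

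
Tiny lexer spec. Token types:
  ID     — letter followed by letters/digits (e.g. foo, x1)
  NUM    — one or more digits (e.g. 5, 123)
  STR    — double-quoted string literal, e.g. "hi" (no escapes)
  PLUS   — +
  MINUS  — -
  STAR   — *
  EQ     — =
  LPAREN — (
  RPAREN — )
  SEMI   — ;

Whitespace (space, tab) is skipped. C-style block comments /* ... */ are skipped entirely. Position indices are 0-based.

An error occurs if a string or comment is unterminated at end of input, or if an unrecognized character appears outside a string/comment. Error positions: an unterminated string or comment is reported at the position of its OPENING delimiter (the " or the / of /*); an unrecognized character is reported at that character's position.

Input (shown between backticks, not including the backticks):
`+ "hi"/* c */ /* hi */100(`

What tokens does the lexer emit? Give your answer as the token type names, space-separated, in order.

pos=0: emit PLUS '+'
pos=2: enter STRING mode
pos=2: emit STR "hi" (now at pos=6)
pos=6: enter COMMENT mode (saw '/*')
exit COMMENT mode (now at pos=13)
pos=14: enter COMMENT mode (saw '/*')
exit COMMENT mode (now at pos=22)
pos=22: emit NUM '100' (now at pos=25)
pos=25: emit LPAREN '('
DONE. 4 tokens: [PLUS, STR, NUM, LPAREN]

Answer: PLUS STR NUM LPAREN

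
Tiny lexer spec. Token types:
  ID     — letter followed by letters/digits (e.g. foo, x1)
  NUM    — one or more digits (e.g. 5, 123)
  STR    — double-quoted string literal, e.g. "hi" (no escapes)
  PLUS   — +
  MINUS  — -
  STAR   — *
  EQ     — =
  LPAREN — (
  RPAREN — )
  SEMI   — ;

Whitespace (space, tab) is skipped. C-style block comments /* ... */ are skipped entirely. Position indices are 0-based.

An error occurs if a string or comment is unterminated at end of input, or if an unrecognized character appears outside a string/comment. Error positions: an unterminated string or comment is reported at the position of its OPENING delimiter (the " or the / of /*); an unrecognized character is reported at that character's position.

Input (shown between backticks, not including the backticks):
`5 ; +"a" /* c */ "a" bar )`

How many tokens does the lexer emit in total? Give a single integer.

pos=0: emit NUM '5' (now at pos=1)
pos=2: emit SEMI ';'
pos=4: emit PLUS '+'
pos=5: enter STRING mode
pos=5: emit STR "a" (now at pos=8)
pos=9: enter COMMENT mode (saw '/*')
exit COMMENT mode (now at pos=16)
pos=17: enter STRING mode
pos=17: emit STR "a" (now at pos=20)
pos=21: emit ID 'bar' (now at pos=24)
pos=25: emit RPAREN ')'
DONE. 7 tokens: [NUM, SEMI, PLUS, STR, STR, ID, RPAREN]

Answer: 7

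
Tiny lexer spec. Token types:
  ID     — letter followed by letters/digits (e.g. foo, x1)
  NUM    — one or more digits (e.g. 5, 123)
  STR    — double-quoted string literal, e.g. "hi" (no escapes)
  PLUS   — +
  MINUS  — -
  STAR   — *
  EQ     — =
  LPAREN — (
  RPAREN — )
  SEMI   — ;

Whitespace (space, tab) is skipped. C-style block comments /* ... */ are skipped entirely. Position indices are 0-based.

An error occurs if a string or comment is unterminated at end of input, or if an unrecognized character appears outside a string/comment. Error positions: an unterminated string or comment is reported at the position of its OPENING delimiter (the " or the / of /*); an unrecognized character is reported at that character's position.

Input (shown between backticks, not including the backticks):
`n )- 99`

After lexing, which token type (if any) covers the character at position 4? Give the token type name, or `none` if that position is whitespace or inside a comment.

pos=0: emit ID 'n' (now at pos=1)
pos=2: emit RPAREN ')'
pos=3: emit MINUS '-'
pos=5: emit NUM '99' (now at pos=7)
DONE. 4 tokens: [ID, RPAREN, MINUS, NUM]
Position 4: char is ' ' -> none

Answer: none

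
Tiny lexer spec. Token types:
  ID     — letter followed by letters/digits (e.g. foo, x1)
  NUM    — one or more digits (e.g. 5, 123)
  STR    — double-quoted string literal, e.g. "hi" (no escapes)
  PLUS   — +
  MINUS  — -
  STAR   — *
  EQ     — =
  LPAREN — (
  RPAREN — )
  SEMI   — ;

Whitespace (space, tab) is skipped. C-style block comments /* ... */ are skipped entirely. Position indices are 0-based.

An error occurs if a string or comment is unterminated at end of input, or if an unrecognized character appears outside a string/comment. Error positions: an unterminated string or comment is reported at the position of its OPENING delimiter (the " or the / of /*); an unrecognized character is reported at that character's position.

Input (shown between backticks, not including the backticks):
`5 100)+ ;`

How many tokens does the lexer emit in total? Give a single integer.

pos=0: emit NUM '5' (now at pos=1)
pos=2: emit NUM '100' (now at pos=5)
pos=5: emit RPAREN ')'
pos=6: emit PLUS '+'
pos=8: emit SEMI ';'
DONE. 5 tokens: [NUM, NUM, RPAREN, PLUS, SEMI]

Answer: 5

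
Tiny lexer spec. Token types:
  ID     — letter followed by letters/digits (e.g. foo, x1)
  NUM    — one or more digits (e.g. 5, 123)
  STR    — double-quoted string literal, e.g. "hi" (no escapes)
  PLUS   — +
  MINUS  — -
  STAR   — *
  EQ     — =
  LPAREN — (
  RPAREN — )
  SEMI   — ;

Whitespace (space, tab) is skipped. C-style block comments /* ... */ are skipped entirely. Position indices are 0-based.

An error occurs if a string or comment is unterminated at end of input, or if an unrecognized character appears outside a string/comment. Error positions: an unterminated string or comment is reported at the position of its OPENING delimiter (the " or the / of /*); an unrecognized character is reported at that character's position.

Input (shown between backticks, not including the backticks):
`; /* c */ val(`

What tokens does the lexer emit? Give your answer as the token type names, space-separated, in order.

Answer: SEMI ID LPAREN

Derivation:
pos=0: emit SEMI ';'
pos=2: enter COMMENT mode (saw '/*')
exit COMMENT mode (now at pos=9)
pos=10: emit ID 'val' (now at pos=13)
pos=13: emit LPAREN '('
DONE. 3 tokens: [SEMI, ID, LPAREN]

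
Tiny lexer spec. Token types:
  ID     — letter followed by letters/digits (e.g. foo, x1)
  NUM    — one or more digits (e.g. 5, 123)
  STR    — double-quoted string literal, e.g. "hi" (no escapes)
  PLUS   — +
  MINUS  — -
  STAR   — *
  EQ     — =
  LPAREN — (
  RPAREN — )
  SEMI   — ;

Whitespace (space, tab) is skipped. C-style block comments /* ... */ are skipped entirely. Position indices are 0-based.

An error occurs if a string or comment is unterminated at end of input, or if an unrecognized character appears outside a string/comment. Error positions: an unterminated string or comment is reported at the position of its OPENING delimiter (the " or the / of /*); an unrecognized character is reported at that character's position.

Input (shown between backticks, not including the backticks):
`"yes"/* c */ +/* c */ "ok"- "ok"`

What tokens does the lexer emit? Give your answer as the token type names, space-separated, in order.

pos=0: enter STRING mode
pos=0: emit STR "yes" (now at pos=5)
pos=5: enter COMMENT mode (saw '/*')
exit COMMENT mode (now at pos=12)
pos=13: emit PLUS '+'
pos=14: enter COMMENT mode (saw '/*')
exit COMMENT mode (now at pos=21)
pos=22: enter STRING mode
pos=22: emit STR "ok" (now at pos=26)
pos=26: emit MINUS '-'
pos=28: enter STRING mode
pos=28: emit STR "ok" (now at pos=32)
DONE. 5 tokens: [STR, PLUS, STR, MINUS, STR]

Answer: STR PLUS STR MINUS STR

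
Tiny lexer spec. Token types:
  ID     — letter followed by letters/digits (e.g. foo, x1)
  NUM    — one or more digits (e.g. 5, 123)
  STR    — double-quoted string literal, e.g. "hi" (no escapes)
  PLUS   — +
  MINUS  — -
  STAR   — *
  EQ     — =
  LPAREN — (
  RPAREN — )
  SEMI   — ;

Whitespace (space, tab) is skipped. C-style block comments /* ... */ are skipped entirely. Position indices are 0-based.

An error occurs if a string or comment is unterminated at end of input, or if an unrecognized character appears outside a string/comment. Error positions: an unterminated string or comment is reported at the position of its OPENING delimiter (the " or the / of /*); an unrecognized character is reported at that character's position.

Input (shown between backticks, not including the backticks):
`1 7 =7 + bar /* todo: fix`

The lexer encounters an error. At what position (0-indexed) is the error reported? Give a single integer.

pos=0: emit NUM '1' (now at pos=1)
pos=2: emit NUM '7' (now at pos=3)
pos=4: emit EQ '='
pos=5: emit NUM '7' (now at pos=6)
pos=7: emit PLUS '+'
pos=9: emit ID 'bar' (now at pos=12)
pos=13: enter COMMENT mode (saw '/*')
pos=13: ERROR — unterminated comment (reached EOF)

Answer: 13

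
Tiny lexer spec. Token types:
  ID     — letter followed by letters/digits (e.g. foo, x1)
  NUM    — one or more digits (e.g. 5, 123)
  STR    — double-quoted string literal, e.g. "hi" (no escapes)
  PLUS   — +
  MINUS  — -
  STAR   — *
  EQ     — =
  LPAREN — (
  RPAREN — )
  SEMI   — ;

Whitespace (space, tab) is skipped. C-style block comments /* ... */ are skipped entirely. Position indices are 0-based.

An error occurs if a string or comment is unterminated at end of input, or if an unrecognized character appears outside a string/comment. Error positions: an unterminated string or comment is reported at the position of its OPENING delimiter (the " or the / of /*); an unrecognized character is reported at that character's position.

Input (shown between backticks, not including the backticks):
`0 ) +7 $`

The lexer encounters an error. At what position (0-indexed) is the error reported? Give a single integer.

pos=0: emit NUM '0' (now at pos=1)
pos=2: emit RPAREN ')'
pos=4: emit PLUS '+'
pos=5: emit NUM '7' (now at pos=6)
pos=7: ERROR — unrecognized char '$'

Answer: 7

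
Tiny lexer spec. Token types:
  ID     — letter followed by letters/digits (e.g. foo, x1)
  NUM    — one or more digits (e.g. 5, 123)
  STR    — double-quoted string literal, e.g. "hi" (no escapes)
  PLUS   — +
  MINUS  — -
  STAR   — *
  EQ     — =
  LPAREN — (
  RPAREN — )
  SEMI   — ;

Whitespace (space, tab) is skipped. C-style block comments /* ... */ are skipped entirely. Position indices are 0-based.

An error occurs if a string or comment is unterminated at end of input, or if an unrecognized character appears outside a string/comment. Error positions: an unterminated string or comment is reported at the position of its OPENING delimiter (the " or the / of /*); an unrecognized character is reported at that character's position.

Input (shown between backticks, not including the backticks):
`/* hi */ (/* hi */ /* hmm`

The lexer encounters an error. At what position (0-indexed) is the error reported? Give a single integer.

Answer: 19

Derivation:
pos=0: enter COMMENT mode (saw '/*')
exit COMMENT mode (now at pos=8)
pos=9: emit LPAREN '('
pos=10: enter COMMENT mode (saw '/*')
exit COMMENT mode (now at pos=18)
pos=19: enter COMMENT mode (saw '/*')
pos=19: ERROR — unterminated comment (reached EOF)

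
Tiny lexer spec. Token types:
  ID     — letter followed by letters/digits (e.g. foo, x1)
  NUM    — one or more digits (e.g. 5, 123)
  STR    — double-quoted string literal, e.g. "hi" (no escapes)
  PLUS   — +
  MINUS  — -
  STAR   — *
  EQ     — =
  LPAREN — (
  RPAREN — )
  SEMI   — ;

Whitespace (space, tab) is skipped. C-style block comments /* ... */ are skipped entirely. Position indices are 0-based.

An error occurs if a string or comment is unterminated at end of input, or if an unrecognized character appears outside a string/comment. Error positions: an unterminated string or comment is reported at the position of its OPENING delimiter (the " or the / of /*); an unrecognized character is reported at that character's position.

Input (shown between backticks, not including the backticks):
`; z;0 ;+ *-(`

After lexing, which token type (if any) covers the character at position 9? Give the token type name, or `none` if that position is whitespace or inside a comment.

pos=0: emit SEMI ';'
pos=2: emit ID 'z' (now at pos=3)
pos=3: emit SEMI ';'
pos=4: emit NUM '0' (now at pos=5)
pos=6: emit SEMI ';'
pos=7: emit PLUS '+'
pos=9: emit STAR '*'
pos=10: emit MINUS '-'
pos=11: emit LPAREN '('
DONE. 9 tokens: [SEMI, ID, SEMI, NUM, SEMI, PLUS, STAR, MINUS, LPAREN]
Position 9: char is '*' -> STAR

Answer: STAR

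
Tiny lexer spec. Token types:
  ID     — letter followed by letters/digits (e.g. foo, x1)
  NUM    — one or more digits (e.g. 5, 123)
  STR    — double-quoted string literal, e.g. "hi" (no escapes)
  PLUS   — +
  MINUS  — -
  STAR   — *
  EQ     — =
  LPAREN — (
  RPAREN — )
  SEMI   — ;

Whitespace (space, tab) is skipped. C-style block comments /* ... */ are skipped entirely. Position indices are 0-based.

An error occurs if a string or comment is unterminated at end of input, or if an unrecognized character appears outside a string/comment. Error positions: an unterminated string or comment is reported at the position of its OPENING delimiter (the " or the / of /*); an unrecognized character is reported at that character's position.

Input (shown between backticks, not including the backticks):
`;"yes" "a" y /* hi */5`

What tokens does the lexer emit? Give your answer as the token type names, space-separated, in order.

pos=0: emit SEMI ';'
pos=1: enter STRING mode
pos=1: emit STR "yes" (now at pos=6)
pos=7: enter STRING mode
pos=7: emit STR "a" (now at pos=10)
pos=11: emit ID 'y' (now at pos=12)
pos=13: enter COMMENT mode (saw '/*')
exit COMMENT mode (now at pos=21)
pos=21: emit NUM '5' (now at pos=22)
DONE. 5 tokens: [SEMI, STR, STR, ID, NUM]

Answer: SEMI STR STR ID NUM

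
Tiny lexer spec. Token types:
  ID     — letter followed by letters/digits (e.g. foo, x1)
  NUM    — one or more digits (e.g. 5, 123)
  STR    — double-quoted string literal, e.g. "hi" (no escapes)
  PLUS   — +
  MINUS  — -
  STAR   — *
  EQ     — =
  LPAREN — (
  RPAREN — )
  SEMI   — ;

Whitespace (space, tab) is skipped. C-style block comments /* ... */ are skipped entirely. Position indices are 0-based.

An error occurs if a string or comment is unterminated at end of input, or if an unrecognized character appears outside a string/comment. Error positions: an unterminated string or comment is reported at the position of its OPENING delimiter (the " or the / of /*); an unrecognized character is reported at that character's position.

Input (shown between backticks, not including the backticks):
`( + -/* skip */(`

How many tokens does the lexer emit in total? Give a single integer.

Answer: 4

Derivation:
pos=0: emit LPAREN '('
pos=2: emit PLUS '+'
pos=4: emit MINUS '-'
pos=5: enter COMMENT mode (saw '/*')
exit COMMENT mode (now at pos=15)
pos=15: emit LPAREN '('
DONE. 4 tokens: [LPAREN, PLUS, MINUS, LPAREN]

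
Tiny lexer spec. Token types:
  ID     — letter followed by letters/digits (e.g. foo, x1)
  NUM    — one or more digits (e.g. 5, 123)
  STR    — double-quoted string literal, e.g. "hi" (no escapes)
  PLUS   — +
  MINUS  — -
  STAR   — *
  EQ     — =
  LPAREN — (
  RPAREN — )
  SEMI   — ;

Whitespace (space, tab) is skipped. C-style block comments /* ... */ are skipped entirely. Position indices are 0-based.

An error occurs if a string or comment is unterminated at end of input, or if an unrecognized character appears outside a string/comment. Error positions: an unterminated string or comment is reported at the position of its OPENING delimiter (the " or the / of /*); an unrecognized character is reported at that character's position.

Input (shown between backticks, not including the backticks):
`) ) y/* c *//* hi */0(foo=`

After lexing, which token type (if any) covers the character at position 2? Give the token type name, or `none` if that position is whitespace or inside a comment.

Answer: RPAREN

Derivation:
pos=0: emit RPAREN ')'
pos=2: emit RPAREN ')'
pos=4: emit ID 'y' (now at pos=5)
pos=5: enter COMMENT mode (saw '/*')
exit COMMENT mode (now at pos=12)
pos=12: enter COMMENT mode (saw '/*')
exit COMMENT mode (now at pos=20)
pos=20: emit NUM '0' (now at pos=21)
pos=21: emit LPAREN '('
pos=22: emit ID 'foo' (now at pos=25)
pos=25: emit EQ '='
DONE. 7 tokens: [RPAREN, RPAREN, ID, NUM, LPAREN, ID, EQ]
Position 2: char is ')' -> RPAREN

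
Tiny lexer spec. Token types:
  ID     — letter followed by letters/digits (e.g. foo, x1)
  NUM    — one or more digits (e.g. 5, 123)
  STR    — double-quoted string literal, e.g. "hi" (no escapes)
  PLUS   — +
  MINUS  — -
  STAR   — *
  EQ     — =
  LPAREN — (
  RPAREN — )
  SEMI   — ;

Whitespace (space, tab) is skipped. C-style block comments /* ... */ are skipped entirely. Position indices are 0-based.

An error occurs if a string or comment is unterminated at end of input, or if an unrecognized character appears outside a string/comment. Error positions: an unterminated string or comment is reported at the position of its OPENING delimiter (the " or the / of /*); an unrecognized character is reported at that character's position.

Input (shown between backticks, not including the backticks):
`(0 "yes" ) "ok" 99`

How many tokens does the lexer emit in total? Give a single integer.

Answer: 6

Derivation:
pos=0: emit LPAREN '('
pos=1: emit NUM '0' (now at pos=2)
pos=3: enter STRING mode
pos=3: emit STR "yes" (now at pos=8)
pos=9: emit RPAREN ')'
pos=11: enter STRING mode
pos=11: emit STR "ok" (now at pos=15)
pos=16: emit NUM '99' (now at pos=18)
DONE. 6 tokens: [LPAREN, NUM, STR, RPAREN, STR, NUM]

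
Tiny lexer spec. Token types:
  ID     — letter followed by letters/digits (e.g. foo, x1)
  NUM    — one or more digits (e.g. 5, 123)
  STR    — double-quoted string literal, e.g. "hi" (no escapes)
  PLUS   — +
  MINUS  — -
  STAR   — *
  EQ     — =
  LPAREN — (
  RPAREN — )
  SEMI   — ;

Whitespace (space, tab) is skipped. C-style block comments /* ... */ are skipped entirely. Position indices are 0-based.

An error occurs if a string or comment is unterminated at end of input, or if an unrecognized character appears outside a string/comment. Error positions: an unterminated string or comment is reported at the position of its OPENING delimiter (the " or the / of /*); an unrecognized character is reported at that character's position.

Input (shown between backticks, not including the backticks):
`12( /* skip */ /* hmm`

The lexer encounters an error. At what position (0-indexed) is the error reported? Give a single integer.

Answer: 15

Derivation:
pos=0: emit NUM '12' (now at pos=2)
pos=2: emit LPAREN '('
pos=4: enter COMMENT mode (saw '/*')
exit COMMENT mode (now at pos=14)
pos=15: enter COMMENT mode (saw '/*')
pos=15: ERROR — unterminated comment (reached EOF)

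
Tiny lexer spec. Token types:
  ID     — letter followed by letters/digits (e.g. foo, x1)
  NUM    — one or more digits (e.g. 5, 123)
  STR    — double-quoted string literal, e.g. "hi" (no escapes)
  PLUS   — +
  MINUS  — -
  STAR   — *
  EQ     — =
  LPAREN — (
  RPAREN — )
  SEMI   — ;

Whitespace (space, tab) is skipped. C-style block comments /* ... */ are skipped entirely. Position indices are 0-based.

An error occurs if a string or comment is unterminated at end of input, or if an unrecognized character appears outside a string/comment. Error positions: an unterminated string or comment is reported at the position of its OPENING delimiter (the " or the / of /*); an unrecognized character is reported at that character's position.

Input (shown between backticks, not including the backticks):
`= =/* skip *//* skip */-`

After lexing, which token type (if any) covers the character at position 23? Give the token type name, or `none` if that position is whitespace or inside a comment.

Answer: MINUS

Derivation:
pos=0: emit EQ '='
pos=2: emit EQ '='
pos=3: enter COMMENT mode (saw '/*')
exit COMMENT mode (now at pos=13)
pos=13: enter COMMENT mode (saw '/*')
exit COMMENT mode (now at pos=23)
pos=23: emit MINUS '-'
DONE. 3 tokens: [EQ, EQ, MINUS]
Position 23: char is '-' -> MINUS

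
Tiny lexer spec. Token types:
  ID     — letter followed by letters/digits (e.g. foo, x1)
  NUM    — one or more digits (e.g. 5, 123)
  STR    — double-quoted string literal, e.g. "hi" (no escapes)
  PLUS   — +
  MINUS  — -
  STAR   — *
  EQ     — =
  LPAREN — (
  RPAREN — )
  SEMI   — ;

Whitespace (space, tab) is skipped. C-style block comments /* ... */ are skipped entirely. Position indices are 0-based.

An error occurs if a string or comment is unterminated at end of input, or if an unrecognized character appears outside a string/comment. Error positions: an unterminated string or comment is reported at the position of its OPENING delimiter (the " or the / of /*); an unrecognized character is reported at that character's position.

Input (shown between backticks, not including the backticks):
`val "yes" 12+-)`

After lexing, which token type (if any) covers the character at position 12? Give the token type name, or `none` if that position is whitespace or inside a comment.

pos=0: emit ID 'val' (now at pos=3)
pos=4: enter STRING mode
pos=4: emit STR "yes" (now at pos=9)
pos=10: emit NUM '12' (now at pos=12)
pos=12: emit PLUS '+'
pos=13: emit MINUS '-'
pos=14: emit RPAREN ')'
DONE. 6 tokens: [ID, STR, NUM, PLUS, MINUS, RPAREN]
Position 12: char is '+' -> PLUS

Answer: PLUS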